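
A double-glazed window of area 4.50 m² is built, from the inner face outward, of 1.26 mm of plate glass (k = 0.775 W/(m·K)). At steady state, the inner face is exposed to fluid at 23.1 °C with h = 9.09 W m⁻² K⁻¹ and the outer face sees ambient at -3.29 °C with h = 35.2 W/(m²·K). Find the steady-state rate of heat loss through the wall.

Treat each layer as a resistance in series:
  R_conv,in = 1/(hA) = 1/(9.09·4.50) = 0.02445 K/W
  R_plate glass = L/(kA) = 0.00126/(0.775·4.50) = 3.613×10^-4 K/W
  R_conv,out = 1/(hA) = 1/(35.2·4.50) = 0.006313 K/W
ΣR = 0.02445 + 3.613×10^-4 + 0.006313 = 0.03112 K/W
Q = ΔT/ΣR = (23.1 °C − -3.29 °C)/0.03112 = 848 W

Q = 848 W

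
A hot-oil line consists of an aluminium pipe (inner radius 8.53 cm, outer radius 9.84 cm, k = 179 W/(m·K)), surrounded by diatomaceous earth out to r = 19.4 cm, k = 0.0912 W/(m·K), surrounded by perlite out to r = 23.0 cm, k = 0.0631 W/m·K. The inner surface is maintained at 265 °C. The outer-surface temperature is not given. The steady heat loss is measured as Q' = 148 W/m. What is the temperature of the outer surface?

Sum the resistances:
  R'_aluminium = ln(0.0984/0.0853)/(2πk) = 0.1429/(2π·179) = 1.270×10^-4 m·K/W
  R'_diatomaceous earth = ln(0.194/0.0984)/(2πk) = 0.6788/(2π·0.0912) = 1.185 m·K/W
  R'_perlite = ln(0.230/0.194)/(2πk) = 0.1702/(2π·0.0631) = 0.4293 m·K/W
ΣR = 1.614 m·K/W
ΔT = Q'·ΣR = 148 × 1.614 = 238.9 K
Heat flows outward, so T_out = T_in − ΔT = 265 − 238.9 = 26.1 °C

T_out = 26.1 °C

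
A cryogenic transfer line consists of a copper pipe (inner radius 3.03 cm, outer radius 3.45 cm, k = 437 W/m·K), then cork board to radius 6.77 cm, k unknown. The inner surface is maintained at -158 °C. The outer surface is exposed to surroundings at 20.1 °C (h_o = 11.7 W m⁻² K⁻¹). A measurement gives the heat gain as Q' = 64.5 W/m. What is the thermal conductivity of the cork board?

ΣR = ΔT/Q' = |-158 − 20.1|/64.5 = 2.761 m·K/W
Known resistances:
  R'_copper = ln(0.0345/0.0303)/(2πk) = 0.1298/(2π·437) = 4.728×10^-5 m·K/W
  R'_conv,out = 1/(2πr h) = 1/(2π·0.0677·11.7) = 0.2009 m·K/W
R_cork board = ΣR − ΣR_known = 2.761 − 0.2009 = 2.560 m·K/W
ln(r₂/r₁)/(2πk) = 2.560 ⇒ k = 0.6741/(2π·2.560) = 0.0419 W/m·K

k = 0.0419 W/m·K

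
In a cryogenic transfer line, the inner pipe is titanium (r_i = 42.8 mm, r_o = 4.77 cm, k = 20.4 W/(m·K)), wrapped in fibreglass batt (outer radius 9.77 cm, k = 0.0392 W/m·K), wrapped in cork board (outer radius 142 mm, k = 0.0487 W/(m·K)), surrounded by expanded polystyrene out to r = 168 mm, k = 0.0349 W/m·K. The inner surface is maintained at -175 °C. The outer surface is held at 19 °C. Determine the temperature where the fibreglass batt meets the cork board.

T = -59.7 °C

Resistance network (inner→outer):
  R'_titanium = ln(0.0477/0.0428)/(2πk) = 0.1084/(2π·20.4) = 8.457×10^-4 m·K/W
  R'_fibreglass batt = ln(0.0977/0.0477)/(2πk) = 0.7170/(2π·0.0392) = 2.911 m·K/W
  R'_cork board = ln(0.142/0.0977)/(2πk) = 0.3739/(2π·0.0487) = 1.222 m·K/W
  R'_expanded polystyrene = ln(0.168/0.142)/(2πk) = 0.1681/(2π·0.0349) = 0.7668 m·K/W
ΣR = 8.457×10^-4 + 2.911 + 1.222 + 0.7668 = 4.901 m·K/W
Q' = ΔT/ΣR = (-175 °C − 19 °C)/4.901 = -39.58 W/m
From the inner boundary to the fibreglass batt/cork board interface, ΣR_partial = 2.912 m·K/W.
T_interface = T_in − Q'·ΣR_partial = -175 °C − (-39.58)(2.912) = -59.7 °C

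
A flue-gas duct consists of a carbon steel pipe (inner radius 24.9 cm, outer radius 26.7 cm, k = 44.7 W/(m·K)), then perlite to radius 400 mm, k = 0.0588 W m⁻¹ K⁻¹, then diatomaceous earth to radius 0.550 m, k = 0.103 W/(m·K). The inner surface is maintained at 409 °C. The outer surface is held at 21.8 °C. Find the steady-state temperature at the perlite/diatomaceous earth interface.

Series thermal resistances, inner to outer:
  R'_carbon steel = ln(0.267/0.249)/(2πk) = 0.06980/(2π·44.7) = 2.485×10^-4 m·K/W
  R'_perlite = ln(0.400/0.267)/(2πk) = 0.4042/(2π·0.0588) = 1.094 m·K/W
  R'_diatomaceous earth = ln(0.550/0.400)/(2πk) = 0.3185/(2π·0.103) = 0.4921 m·K/W
ΣR = 2.485×10^-4 + 1.094 + 0.4921 = 1.586 m·K/W
Q' = ΔT/ΣR = (409 °C − 21.8 °C)/1.586 = 244.1 W/m
From the inner boundary to the perlite/diatomaceous earth interface, ΣR_partial = 1.094 m·K/W.
T_interface = T_in − Q'·ΣR_partial = 409 °C − (244.1)(1.094) = 142 °C

T = 142 °C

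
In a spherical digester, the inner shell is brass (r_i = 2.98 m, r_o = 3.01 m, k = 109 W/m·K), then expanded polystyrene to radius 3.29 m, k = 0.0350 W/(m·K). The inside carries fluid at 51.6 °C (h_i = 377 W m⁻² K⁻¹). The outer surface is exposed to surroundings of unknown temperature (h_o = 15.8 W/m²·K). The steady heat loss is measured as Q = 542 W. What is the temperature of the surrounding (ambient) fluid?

Series resistances:
  R_conv,in = 1/(4πr²h) = 1/(4π·2.98²·377) = 2.377×10^-5 K/W
  R_brass = (1/2.98 − 1/3.01)/(4πk) = 0.003345/(4π·109) = 2.442×10^-6 K/W
  R_expanded polystyrene = (1/3.01 − 1/3.29)/(4πk) = 0.02827/(4π·0.0350) = 0.06429 K/W
  R_conv,out = 1/(4πr²h) = 1/(4π·3.29²·15.8) = 4.653×10^-4 K/W
ΣR = 0.06478 K/W
ΔT = Q·ΣR = 542 × 0.06478 = 35.11 K
Heat flows outward, so T_out = T_in − ΔT = 51.6 − 35.11 = 16.5 °C

T_out = 16.5 °C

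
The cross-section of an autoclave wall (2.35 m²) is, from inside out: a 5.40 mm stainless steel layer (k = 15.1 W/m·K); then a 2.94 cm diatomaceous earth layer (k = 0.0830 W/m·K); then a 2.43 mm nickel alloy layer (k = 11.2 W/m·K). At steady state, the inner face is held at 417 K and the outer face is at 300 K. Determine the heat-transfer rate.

Q = 775 W

Series thermal resistances, inner to outer:
  R_stainless steel = L/(kA) = 0.00540/(15.1·2.35) = 1.522×10^-4 K/W
  R_diatomaceous earth = L/(kA) = 0.0294/(0.0830·2.35) = 0.1507 K/W
  R_nickel alloy = L/(kA) = 0.00243/(11.2·2.35) = 9.233×10^-5 K/W
ΣR = 1.522×10^-4 + 0.1507 + 9.233×10^-5 = 0.1509 K/W
Q = ΔT/ΣR = (417 K − 300 K)/0.1509 = 775 W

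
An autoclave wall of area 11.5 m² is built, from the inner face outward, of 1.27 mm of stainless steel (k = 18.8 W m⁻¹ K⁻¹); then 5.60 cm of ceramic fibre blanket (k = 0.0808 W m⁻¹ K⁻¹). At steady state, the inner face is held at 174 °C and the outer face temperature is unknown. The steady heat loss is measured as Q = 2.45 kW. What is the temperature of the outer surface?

Series resistances:
  R_stainless steel = L/(kA) = 0.00127/(18.8·11.5) = 5.874×10^-6 K/W
  R_ceramic fibre blanket = L/(kA) = 0.0560/(0.0808·11.5) = 0.06027 K/W
ΣR = 0.06027 K/W
ΔT = Q·ΣR = 2450 × 0.06027 = 147.7 K
Heat flows outward, so T_out = T_in − ΔT = 174 − 147.7 = 26.3 °C

T_out = 26.3 °C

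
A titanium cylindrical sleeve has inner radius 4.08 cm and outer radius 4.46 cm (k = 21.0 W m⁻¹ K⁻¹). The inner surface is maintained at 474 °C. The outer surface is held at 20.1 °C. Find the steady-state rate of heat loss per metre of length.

Q' = 2πk·ΔT/ln(r₂/r₁) = 2π × 21.0 × 453.9 / ln(0.0446/0.0408) = 6.73×10^5 W/m

Q' = 673 kW/m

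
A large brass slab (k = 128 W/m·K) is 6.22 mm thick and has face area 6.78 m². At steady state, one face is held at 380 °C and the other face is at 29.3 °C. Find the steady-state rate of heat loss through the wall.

Q = 48900 kW

Q = kA·ΔT/L = 128 × 6.78 × |380 °C − 29.3 °C| / 0.00622 = 4.89×10^7 W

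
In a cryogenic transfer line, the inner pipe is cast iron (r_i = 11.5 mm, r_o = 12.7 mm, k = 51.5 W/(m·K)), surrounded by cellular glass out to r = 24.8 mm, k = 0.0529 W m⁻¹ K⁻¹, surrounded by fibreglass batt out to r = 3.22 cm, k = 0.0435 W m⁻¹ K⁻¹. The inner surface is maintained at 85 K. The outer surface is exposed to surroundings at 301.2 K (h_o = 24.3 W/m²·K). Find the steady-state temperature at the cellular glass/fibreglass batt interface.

T = 222.2 K

Treat each layer as a resistance in series:
  R'_cast iron = ln(0.0127/0.0115)/(2πk) = 0.09925/(2π·51.5) = 3.067×10^-4 m·K/W
  R'_cellular glass = ln(0.0248/0.0127)/(2πk) = 0.6692/(2π·0.0529) = 2.013 m·K/W
  R'_fibreglass batt = ln(0.0322/0.0248)/(2πk) = 0.2611/(2π·0.0435) = 0.9554 m·K/W
  R'_conv,out = 1/(2πr h) = 1/(2π·0.0322·24.3) = 0.2034 m·K/W
ΣR = 3.067×10^-4 + 2.013 + 0.9554 + 0.2034 = 3.172 m·K/W
Q' = ΔT/ΣR = (85 K − 301.2 K)/3.172 = -68.16 W/m
From the inner boundary to the cellular glass/fibreglass batt interface, ΣR_partial = 2.013 m·K/W.
T_interface = T_in − Q'·ΣR_partial = 85 K − (-68.16)(2.013) = 222.2 K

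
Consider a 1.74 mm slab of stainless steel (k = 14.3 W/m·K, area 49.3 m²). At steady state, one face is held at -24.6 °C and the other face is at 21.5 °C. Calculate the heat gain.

Q = 1.87×10^7 W

Q = kA·ΔT/L = 14.3 × 49.3 × |-24.6 °C − 21.5 °C| / 0.00174 = 1.87×10^7 W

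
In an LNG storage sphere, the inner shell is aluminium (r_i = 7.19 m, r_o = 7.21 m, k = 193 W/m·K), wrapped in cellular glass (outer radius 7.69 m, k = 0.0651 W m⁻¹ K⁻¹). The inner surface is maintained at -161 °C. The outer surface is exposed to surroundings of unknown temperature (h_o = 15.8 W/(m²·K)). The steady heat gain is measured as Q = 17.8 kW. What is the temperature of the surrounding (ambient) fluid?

T_out = 28.9 °C

Series resistances:
  R_aluminium = (1/7.19 − 1/7.21)/(4πk) = 3.858×10^-4/(4π·193) = 1.591×10^-7 K/W
  R_cellular glass = (1/7.21 − 1/7.69)/(4πk) = 0.008657/(4π·0.0651) = 0.01058 K/W
  R_conv,out = 1/(4πr²h) = 1/(4π·7.69²·15.8) = 8.517×10^-5 K/W
ΣR = 0.01067 K/W
ΔT = Q·ΣR = 17800 × 0.01067 = 189.9 K
Heat flows inward, so T_out = T_in + ΔT = -161 + 189.9 = 28.9 °C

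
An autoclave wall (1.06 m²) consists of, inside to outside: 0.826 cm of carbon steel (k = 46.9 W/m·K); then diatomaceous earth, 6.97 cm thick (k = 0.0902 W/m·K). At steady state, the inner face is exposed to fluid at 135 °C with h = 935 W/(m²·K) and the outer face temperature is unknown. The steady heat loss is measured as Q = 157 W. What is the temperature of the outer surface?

Sum the resistances:
  R_conv,in = 1/(hA) = 1/(935·1.06) = 0.001009 K/W
  R_carbon steel = L/(kA) = 0.00826/(46.9·1.06) = 1.662×10^-4 K/W
  R_diatomaceous earth = L/(kA) = 0.0697/(0.0902·1.06) = 0.7290 K/W
ΣR = 0.7302 K/W
ΔT = Q·ΣR = 157 × 0.7302 = 114.6 K
Heat flows outward, so T_out = T_in − ΔT = 135 − 114.6 = 20.4 °C

T_out = 20.4 °C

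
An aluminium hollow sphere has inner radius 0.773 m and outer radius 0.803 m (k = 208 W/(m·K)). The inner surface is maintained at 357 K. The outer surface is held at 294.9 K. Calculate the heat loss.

Q = 4πk·ΔT/(1/r₁ − 1/r₂) = 4π × 208 × 62.1 / (1/0.773 − 1/0.803) = 3.36×10^6 W

Q = 3360 kW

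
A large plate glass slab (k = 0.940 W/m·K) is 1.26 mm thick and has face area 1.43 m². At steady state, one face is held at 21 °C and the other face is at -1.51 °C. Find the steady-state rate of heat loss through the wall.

Q = kA·ΔT/L = 0.940 × 1.43 × |21 °C − -1.51 °C| / 0.00126 = 24000 W

Q = 24000 W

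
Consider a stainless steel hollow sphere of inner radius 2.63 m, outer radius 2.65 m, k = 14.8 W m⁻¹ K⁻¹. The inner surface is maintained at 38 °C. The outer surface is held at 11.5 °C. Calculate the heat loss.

Q = 1.72×10^6 W

Q = 4πk·ΔT/(1/r₁ − 1/r₂) = 4π × 14.8 × 26.5 / (1/2.63 − 1/2.65) = 1.72×10^6 W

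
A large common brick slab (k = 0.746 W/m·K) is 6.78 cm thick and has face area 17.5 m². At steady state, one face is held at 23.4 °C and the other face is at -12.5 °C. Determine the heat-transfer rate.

Q = 6.91 kW

Q = kA·ΔT/L = 0.746 × 17.5 × |23.4 °C − -12.5 °C| / 0.0678 = 6910 W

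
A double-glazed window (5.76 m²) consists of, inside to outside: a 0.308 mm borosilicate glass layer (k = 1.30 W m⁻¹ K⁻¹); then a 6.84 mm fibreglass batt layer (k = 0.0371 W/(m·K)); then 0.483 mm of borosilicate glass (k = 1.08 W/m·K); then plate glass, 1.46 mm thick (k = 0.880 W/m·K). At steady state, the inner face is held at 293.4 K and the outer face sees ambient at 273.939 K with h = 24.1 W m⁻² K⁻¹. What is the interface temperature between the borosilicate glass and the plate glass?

T = 277.62 K

Series thermal resistances, inner to outer:
  R_borosilicate glass = L/(kA) = 3.08×10^-4/(1.30·5.76) = 4.113×10^-5 K/W
  R_fibreglass batt = L/(kA) = 0.00684/(0.0371·5.76) = 0.03201 K/W
  R_borosilicate glass = L/(kA) = 4.83×10^-4/(1.08·5.76) = 7.764×10^-5 K/W
  R_plate glass = L/(kA) = 0.00146/(0.880·5.76) = 2.880×10^-4 K/W
  R_conv,out = 1/(hA) = 1/(24.1·5.76) = 0.007204 K/W
ΣR = 4.113×10^-5 + 0.03201 + 7.764×10^-5 + 2.880×10^-4 + 0.007204 = 0.03962 K/W
Q = ΔT/ΣR = (293.4 K − 273.939 K)/0.03962 = 491.2 W
From the inner boundary to the borosilicate glass/plate glass interface, ΣR_partial = 0.03213 K/W.
T_interface = T_in − Q·ΣR_partial = 293.4 K − (491.2)(0.03213) = 277.62 K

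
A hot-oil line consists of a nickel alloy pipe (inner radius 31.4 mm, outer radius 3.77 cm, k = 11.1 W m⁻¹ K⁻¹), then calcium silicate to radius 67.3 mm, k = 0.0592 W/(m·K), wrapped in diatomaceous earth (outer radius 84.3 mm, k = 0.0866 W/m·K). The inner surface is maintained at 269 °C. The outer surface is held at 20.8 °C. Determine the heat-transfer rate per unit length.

Q' = 126 W/m

Series thermal resistances, inner to outer:
  R'_nickel alloy = ln(0.0377/0.0314)/(2πk) = 0.1829/(2π·11.1) = 0.002622 m·K/W
  R'_calcium silicate = ln(0.0673/0.0377)/(2πk) = 0.5795/(2π·0.0592) = 1.558 m·K/W
  R'_diatomaceous earth = ln(0.0843/0.0673)/(2πk) = 0.2252/(2π·0.0866) = 0.4139 m·K/W
ΣR = 0.002622 + 1.558 + 0.4139 = 1.975 m·K/W
Q' = ΔT/ΣR = (269 °C − 20.8 °C)/1.975 = 126 W/m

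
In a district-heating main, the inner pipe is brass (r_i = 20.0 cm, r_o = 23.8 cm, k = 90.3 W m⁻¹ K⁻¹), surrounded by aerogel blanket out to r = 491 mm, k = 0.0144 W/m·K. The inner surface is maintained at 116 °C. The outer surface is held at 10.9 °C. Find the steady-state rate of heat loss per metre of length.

Q' = 13.1 W/m

Resistance network (inner→outer):
  R'_brass = ln(0.238/0.200)/(2πk) = 0.1740/(2π·90.3) = 3.066×10^-4 m·K/W
  R'_aerogel blanket = ln(0.491/0.238)/(2πk) = 0.7242/(2π·0.0144) = 8.004 m·K/W
ΣR = 3.066×10^-4 + 8.004 = 8.004 m·K/W
Q' = ΔT/ΣR = (116 °C − 10.9 °C)/8.004 = 13.1 W/m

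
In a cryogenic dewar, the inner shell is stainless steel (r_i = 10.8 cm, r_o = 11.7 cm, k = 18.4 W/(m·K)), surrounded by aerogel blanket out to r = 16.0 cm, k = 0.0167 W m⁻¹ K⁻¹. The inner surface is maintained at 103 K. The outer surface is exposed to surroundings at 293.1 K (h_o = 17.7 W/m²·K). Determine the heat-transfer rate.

Treat each layer as a resistance in series:
  R_stainless steel = (1/0.108 − 1/0.117)/(4πk) = 0.7123/(4π·18.4) = 0.003080 K/W
  R_aerogel blanket = (1/0.117 − 1/0.160)/(4πk) = 2.297/(4π·0.0167) = 10.95 K/W
  R_conv,out = 1/(4πr²h) = 1/(4π·0.160²·17.7) = 0.1756 K/W
ΣR = 0.003080 + 10.95 + 0.1756 = 11.13 K/W
Q = ΔT/ΣR = (103 K − 293.1 K)/11.13 = -17.1 W
(Negative Q ⇒ heat flows inward; heat gain = 17.1 W.)

Q = 17.1 W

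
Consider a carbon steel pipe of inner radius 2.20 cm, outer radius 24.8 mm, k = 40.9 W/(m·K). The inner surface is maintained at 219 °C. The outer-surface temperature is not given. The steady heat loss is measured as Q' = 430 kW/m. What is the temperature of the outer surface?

Series resistances:
  R'_carbon steel = ln(0.0248/0.0220)/(2πk) = 0.1198/(2π·40.9) = 4.662×10^-4 m·K/W
ΣR = 4.662×10^-4 m·K/W
ΔT = Q'·ΣR = 4.30×10^5 × 4.662×10^-4 = 200.5 K
Heat flows outward, so T_out = T_in − ΔT = 219 − 200.5 = 18.5 °C

T_out = 18.5 °C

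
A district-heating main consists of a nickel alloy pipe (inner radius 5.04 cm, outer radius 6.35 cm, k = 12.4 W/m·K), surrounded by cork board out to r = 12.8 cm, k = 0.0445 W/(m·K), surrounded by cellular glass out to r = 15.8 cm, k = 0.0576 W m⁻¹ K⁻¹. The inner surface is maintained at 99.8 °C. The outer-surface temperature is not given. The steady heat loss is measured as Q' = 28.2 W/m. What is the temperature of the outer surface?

Series resistances:
  R'_nickel alloy = ln(0.0635/0.0504)/(2πk) = 0.2310/(2π·12.4) = 0.002966 m·K/W
  R'_cork board = ln(0.128/0.0635)/(2πk) = 0.7010/(2π·0.0445) = 2.507 m·K/W
  R'_cellular glass = ln(0.158/0.128)/(2πk) = 0.2106/(2π·0.0576) = 0.5818 m·K/W
ΣR = 3.092 m·K/W
ΔT = Q'·ΣR = 28.2 × 3.092 = 87.19 K
Heat flows outward, so T_out = T_in − ΔT = 99.8 − 87.19 = 12.6 °C

T_out = 12.6 °C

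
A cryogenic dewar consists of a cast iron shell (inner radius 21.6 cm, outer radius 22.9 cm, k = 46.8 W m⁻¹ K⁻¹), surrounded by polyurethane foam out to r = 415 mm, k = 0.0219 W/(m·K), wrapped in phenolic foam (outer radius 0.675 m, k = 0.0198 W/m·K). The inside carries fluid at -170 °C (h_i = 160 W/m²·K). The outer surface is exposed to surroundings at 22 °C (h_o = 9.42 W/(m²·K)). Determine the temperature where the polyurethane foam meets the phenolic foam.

Resistance network (inner→outer):
  R_conv,in = 1/(4πr²h) = 1/(4π·0.216²·160) = 0.01066 K/W
  R_cast iron = (1/0.216 − 1/0.229)/(4πk) = 0.2628/(4π·46.8) = 4.469×10^-4 K/W
  R_polyurethane foam = (1/0.229 − 1/0.415)/(4πk) = 1.957/(4π·0.0219) = 7.112 K/W
  R_phenolic foam = (1/0.415 − 1/0.675)/(4πk) = 0.9282/(4π·0.0198) = 3.730 K/W
  R_conv,out = 1/(4πr²h) = 1/(4π·0.675²·9.42) = 0.01854 K/W
ΣR = 0.01066 + 4.469×10^-4 + 7.112 + 3.730 + 0.01854 = 10.87 K/W
Q = ΔT/ΣR = (-170 °C − 22 °C)/10.87 = -17.66 W
From the inner boundary to the polyurethane foam/phenolic foam interface, ΣR_partial = 7.123 K/W.
T_interface = T_in − Q·ΣR_partial = -170 °C − (-17.66)(7.123) = -44.2 °C

T = -44.2 °C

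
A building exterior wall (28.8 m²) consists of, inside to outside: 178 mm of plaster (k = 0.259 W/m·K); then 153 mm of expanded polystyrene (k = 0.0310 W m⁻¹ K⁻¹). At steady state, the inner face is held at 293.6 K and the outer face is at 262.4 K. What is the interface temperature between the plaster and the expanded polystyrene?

Resistance network (inner→outer):
  R_plaster = L/(kA) = 0.178/(0.259·28.8) = 0.02386 K/W
  R_expanded polystyrene = L/(kA) = 0.153/(0.0310·28.8) = 0.1714 K/W
ΣR = 0.02386 + 0.1714 = 0.1953 K/W
Q = ΔT/ΣR = (293.6 K − 262.4 K)/0.1953 = 159.8 W
From the inner boundary to the plaster/expanded polystyrene interface, ΣR_partial = 0.02386 K/W.
T_interface = T_in − Q·ΣR_partial = 293.6 K − (159.8)(0.02386) = 289.8 K

T = 289.8 K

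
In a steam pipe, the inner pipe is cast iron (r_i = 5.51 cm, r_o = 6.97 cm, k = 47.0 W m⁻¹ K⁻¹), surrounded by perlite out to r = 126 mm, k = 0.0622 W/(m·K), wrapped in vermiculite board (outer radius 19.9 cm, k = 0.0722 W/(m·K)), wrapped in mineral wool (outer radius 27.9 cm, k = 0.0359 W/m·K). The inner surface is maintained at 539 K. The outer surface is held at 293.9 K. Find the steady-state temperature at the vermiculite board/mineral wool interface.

T = 385 K

Resistance network (inner→outer):
  R'_cast iron = ln(0.0697/0.0551)/(2πk) = 0.2351/(2π·47.0) = 7.959×10^-4 m·K/W
  R'_perlite = ln(0.126/0.0697)/(2πk) = 0.5921/(2π·0.0622) = 1.515 m·K/W
  R'_vermiculite board = ln(0.199/0.126)/(2πk) = 0.4570/(2π·0.0722) = 1.007 m·K/W
  R'_mineral wool = ln(0.279/0.199)/(2πk) = 0.3379/(2π·0.0359) = 1.498 m·K/W
ΣR = 7.959×10^-4 + 1.515 + 1.007 + 1.498 = 4.021 m·K/W
Q' = ΔT/ΣR = (539 K − 293.9 K)/4.021 = 60.95 W/m
From the inner boundary to the vermiculite board/mineral wool interface, ΣR_partial = 2.523 m·K/W.
T_interface = T_in − Q'·ΣR_partial = 539 K − (60.95)(2.523) = 385 K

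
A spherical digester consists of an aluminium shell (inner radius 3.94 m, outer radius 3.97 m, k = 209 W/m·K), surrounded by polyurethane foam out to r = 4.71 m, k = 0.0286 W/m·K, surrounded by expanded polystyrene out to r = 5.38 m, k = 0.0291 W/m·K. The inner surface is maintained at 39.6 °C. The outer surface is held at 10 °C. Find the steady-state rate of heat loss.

Q = 162 W

Resistance network (inner→outer):
  R_aluminium = (1/3.94 − 1/3.97)/(4πk) = 0.001918/(4π·209) = 7.303×10^-7 K/W
  R_polyurethane foam = (1/3.97 − 1/4.71)/(4πk) = 0.03957/(4π·0.0286) = 0.1101 K/W
  R_expanded polystyrene = (1/4.71 − 1/5.38)/(4πk) = 0.02644/(4π·0.0291) = 0.07231 K/W
ΣR = 7.303×10^-7 + 0.1101 + 0.07231 = 0.1824 K/W
Q = ΔT/ΣR = (39.6 °C − 10 °C)/0.1824 = 162 W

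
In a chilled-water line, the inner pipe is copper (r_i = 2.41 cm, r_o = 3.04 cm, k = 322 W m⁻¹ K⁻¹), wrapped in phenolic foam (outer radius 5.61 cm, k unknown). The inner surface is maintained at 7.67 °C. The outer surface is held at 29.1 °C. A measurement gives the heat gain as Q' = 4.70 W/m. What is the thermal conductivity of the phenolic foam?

ΣR = ΔT/Q' = |7.67 − 29.1|/4.70 = 4.560 m·K/W
Known resistances:
  R'_copper = ln(0.0304/0.0241)/(2πk) = 0.2322/(2π·322) = 1.148×10^-4 m·K/W
R_phenolic foam = ΣR − ΣR_known = 4.560 − 1.148×10^-4 = 4.560 m·K/W
ln(r₂/r₁)/(2πk) = 4.560 ⇒ k = 0.6127/(2π·4.560) = 0.0214 W/m·K

k = 0.0214 W/m·K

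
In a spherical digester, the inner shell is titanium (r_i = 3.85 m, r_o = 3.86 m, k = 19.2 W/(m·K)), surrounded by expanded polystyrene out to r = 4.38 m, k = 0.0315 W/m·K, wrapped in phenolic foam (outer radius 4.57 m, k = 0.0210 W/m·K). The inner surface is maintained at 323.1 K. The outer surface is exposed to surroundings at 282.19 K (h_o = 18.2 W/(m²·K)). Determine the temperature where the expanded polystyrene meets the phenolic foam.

Series thermal resistances, inner to outer:
  R_titanium = (1/3.85 − 1/3.86)/(4πk) = 6.729×10^-4/(4π·19.2) = 2.789×10^-6 K/W
  R_expanded polystyrene = (1/3.86 − 1/4.38)/(4πk) = 0.03076/(4π·0.0315) = 0.07770 K/W
  R_phenolic foam = (1/4.38 − 1/4.57)/(4πk) = 0.009492/(4π·0.0210) = 0.03597 K/W
  R_conv,out = 1/(4πr²h) = 1/(4π·4.57²·18.2) = 2.094×10^-4 K/W
ΣR = 2.789×10^-6 + 0.07770 + 0.03597 + 2.094×10^-4 = 0.1139 K/W
Q = ΔT/ΣR = (323.1 K − 282.19 K)/0.1139 = 359.2 W
From the inner boundary to the expanded polystyrene/phenolic foam interface, ΣR_partial = 0.07770 K/W.
T_interface = T_in − Q·ΣR_partial = 323.1 K − (359.2)(0.07770) = 295.2 K

T = 295.2 K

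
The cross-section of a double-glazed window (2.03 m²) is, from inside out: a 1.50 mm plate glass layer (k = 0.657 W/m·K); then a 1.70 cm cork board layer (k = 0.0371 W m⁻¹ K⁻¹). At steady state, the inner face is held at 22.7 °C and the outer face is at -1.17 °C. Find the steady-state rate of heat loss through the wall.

Q = 105 W

Treat each layer as a resistance in series:
  R_plate glass = L/(kA) = 0.00150/(0.657·2.03) = 0.001125 K/W
  R_cork board = L/(kA) = 0.0170/(0.0371·2.03) = 0.2257 K/W
ΣR = 0.001125 + 0.2257 = 0.2268 K/W
Q = ΔT/ΣR = (22.7 °C − -1.17 °C)/0.2268 = 105 W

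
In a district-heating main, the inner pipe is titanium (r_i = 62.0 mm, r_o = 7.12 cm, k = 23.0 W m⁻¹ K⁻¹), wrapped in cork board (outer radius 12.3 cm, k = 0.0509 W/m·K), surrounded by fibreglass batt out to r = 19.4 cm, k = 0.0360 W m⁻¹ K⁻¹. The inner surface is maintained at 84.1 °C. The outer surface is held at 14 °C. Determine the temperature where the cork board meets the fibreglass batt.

T = 51.9 °C

Series thermal resistances, inner to outer:
  R'_titanium = ln(0.0712/0.0620)/(2πk) = 0.1384/(2π·23.0) = 9.574×10^-4 m·K/W
  R'_cork board = ln(0.123/0.0712)/(2πk) = 0.5467/(2π·0.0509) = 1.709 m·K/W
  R'_fibreglass batt = ln(0.194/0.123)/(2πk) = 0.4557/(2π·0.0360) = 2.015 m·K/W
ΣR = 9.574×10^-4 + 1.709 + 2.015 = 3.725 m·K/W
Q' = ΔT/ΣR = (84.1 °C − 14 °C)/3.725 = 18.82 W/m
From the inner boundary to the cork board/fibreglass batt interface, ΣR_partial = 1.710 m·K/W.
T_interface = T_in − Q'·ΣR_partial = 84.1 °C − (18.82)(1.710) = 51.9 °C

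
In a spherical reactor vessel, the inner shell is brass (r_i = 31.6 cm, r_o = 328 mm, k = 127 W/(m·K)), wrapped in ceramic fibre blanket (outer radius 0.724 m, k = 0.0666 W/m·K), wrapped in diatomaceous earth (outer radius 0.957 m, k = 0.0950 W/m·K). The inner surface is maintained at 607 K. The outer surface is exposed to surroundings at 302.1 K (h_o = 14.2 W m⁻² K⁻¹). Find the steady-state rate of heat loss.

Q = 134 W

Resistance network (inner→outer):
  R_brass = (1/0.316 − 1/0.328)/(4πk) = 0.1158/(4π·127) = 7.254×10^-5 K/W
  R_ceramic fibre blanket = (1/0.328 − 1/0.724)/(4πk) = 1.668/(4π·0.0666) = 1.993 K/W
  R_diatomaceous earth = (1/0.724 − 1/0.957)/(4πk) = 0.3363/(4π·0.0950) = 0.2817 K/W
  R_conv,out = 1/(4πr²h) = 1/(4π·0.957²·14.2) = 0.006119 K/W
ΣR = 7.254×10^-5 + 1.993 + 0.2817 + 0.006119 = 2.281 K/W
Q = ΔT/ΣR = (607 K − 302.1 K)/2.281 = 134 W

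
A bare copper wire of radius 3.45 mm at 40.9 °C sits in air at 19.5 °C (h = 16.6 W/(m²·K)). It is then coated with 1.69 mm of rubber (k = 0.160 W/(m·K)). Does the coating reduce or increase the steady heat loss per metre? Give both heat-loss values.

increases: 7.70 → 9.46 W/m

Critical radius for a cylinder: r_cr = k/h = 0.00964 m = 0.964 cm.
Outer radius after coating: r₂ = 0.00345 + 0.00169 = 0.00514 m.
Since r₁ < r_cr and r₂ ≤ r_cr, the coating moves toward the maximum at r_cr — heat loss rises.
Bare: R = 1/(2πr₁h) = 2.779 m·K/W; Q = 21.4/2.779 = 7.70 W/m.
Coated: R = R_cond + R_conv = 2.262 m·K/W; Q = 21.4/2.262 = 9.46 W/m.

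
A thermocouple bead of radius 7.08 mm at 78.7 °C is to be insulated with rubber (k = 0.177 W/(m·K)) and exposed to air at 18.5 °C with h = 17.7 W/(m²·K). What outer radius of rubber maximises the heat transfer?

For a sphere, r_cr = 2k_ins/h = 2·0.177/17.7 = 0.0200 m = 2.00 cm

r_cr = 2.00 cm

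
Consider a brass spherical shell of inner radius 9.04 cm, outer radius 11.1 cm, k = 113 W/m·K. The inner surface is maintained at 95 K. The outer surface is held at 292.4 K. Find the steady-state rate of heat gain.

Q = 137 kW

Q = 4πk·ΔT/(1/r₁ − 1/r₂) = 4π × 113 × 197.4 / (1/0.0904 − 1/0.111) = 1.37×10^5 W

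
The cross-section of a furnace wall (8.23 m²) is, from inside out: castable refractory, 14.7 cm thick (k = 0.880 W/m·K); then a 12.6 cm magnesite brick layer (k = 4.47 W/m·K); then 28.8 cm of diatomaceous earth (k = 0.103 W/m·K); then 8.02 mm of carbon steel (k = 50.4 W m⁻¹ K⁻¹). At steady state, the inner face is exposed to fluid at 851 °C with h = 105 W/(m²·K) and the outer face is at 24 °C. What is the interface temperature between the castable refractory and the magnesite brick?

Series thermal resistances, inner to outer:
  R_conv,in = 1/(hA) = 1/(105·8.23) = 0.001157 K/W
  R_castable refractory = L/(kA) = 0.147/(0.880·8.23) = 0.02030 K/W
  R_magnesite brick = L/(kA) = 0.126/(4.47·8.23) = 0.003425 K/W
  R_diatomaceous earth = L/(kA) = 0.288/(0.103·8.23) = 0.3397 K/W
  R_carbon steel = L/(kA) = 0.00802/(50.4·8.23) = 1.933×10^-5 K/W
ΣR = 0.001157 + 0.02030 + 0.003425 + 0.3397 + 1.933×10^-5 = 0.3646 K/W
Q = ΔT/ΣR = (851 °C − 24 °C)/0.3646 = 2268 W
From the inner boundary to the castable refractory/magnesite brick interface, ΣR_partial = 0.02146 K/W.
T_interface = T_in − Q·ΣR_partial = 851 °C − (2268)(0.02146) = 802 °C

T = 802 °C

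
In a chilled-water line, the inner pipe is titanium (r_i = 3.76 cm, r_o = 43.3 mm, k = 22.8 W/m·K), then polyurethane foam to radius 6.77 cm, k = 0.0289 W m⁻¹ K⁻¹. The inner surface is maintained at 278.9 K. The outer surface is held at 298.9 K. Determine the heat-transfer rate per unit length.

Treat each layer as a resistance in series:
  R'_titanium = ln(0.0433/0.0376)/(2πk) = 0.1411/(2π·22.8) = 9.853×10^-4 m·K/W
  R'_polyurethane foam = ln(0.0677/0.0433)/(2πk) = 0.4469/(2π·0.0289) = 2.461 m·K/W
ΣR = 9.853×10^-4 + 2.461 = 2.462 m·K/W
Q' = ΔT/ΣR = (278.9 K − 298.9 K)/2.462 = -8.12 W/m
(Negative Q' ⇒ heat flows inward; heat gain = 8.12 W/m.)

Q' = 8.12 W/m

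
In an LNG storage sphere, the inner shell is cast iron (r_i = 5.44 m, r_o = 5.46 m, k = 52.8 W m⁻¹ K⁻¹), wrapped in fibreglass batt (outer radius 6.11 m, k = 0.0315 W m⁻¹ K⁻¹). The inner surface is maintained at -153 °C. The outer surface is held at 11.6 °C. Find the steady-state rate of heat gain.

Q = 3.34 kW

Resistance network (inner→outer):
  R_cast iron = (1/5.44 − 1/5.46)/(4πk) = 6.733×10^-4/(4π·52.8) = 1.015×10^-6 K/W
  R_fibreglass batt = (1/5.46 − 1/6.11)/(4πk) = 0.01948/(4π·0.0315) = 0.04922 K/W
ΣR = 1.015×10^-6 + 0.04922 = 0.04922 K/W
Q = ΔT/ΣR = (-153 °C − 11.6 °C)/0.04922 = -3340 W
(Negative Q ⇒ heat flows inward; heat gain = 3340 W.)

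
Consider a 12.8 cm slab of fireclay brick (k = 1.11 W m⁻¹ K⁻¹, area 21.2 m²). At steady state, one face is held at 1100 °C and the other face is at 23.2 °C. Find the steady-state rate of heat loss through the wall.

Q = kA·ΔT/L = 1.11 × 21.2 × |1100 °C − 23.2 °C| / 0.128 = 1.98×10^5 W

Q = 1.98×10^5 W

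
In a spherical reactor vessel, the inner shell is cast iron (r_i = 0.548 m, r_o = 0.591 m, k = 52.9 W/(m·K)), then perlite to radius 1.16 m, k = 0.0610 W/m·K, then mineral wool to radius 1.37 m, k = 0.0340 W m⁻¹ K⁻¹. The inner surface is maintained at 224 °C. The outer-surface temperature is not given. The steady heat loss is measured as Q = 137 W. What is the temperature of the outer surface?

Series resistances:
  R_cast iron = (1/0.548 − 1/0.591)/(4πk) = 0.1328/(4π·52.9) = 1.997×10^-4 K/W
  R_perlite = (1/0.591 − 1/1.16)/(4πk) = 0.8300/(4π·0.0610) = 1.083 K/W
  R_mineral wool = (1/1.16 − 1/1.37)/(4πk) = 0.1321/(4π·0.0340) = 0.3093 K/W
ΣR = 1.392 K/W
ΔT = Q·ΣR = 137 × 1.392 = 190.7 K
Heat flows outward, so T_out = T_in − ΔT = 224 − 190.7 = 33.3 °C

T_out = 33.3 °C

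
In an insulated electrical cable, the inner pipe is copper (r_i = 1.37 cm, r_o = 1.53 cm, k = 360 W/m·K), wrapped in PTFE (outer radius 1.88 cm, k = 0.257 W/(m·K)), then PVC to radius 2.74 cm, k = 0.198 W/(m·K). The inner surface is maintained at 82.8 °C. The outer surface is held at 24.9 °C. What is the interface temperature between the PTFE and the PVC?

T = 65.6 °C

Treat each layer as a resistance in series:
  R'_copper = ln(0.0153/0.0137)/(2πk) = 0.1105/(2π·360) = 4.883×10^-5 m·K/W
  R'_PTFE = ln(0.0188/0.0153)/(2πk) = 0.2060/(2π·0.257) = 0.1276 m·K/W
  R'_PVC = ln(0.0274/0.0188)/(2πk) = 0.3767/(2π·0.198) = 0.3028 m·K/W
ΣR = 4.883×10^-5 + 0.1276 + 0.3028 = 0.4304 m·K/W
Q' = ΔT/ΣR = (82.8 °C − 24.9 °C)/0.4304 = 134.5 W/m
From the inner boundary to the PTFE/PVC interface, ΣR_partial = 0.1276 m·K/W.
T_interface = T_in − Q'·ΣR_partial = 82.8 °C − (134.5)(0.1276) = 65.6 °C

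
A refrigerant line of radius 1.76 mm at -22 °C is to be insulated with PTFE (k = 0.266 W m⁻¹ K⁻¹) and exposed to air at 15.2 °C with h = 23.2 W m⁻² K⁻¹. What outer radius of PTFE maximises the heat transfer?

r_cr = 1.15 cm

For a cylinder, r_cr = k_ins/h = 0.266/23.2 = 0.0115 m = 1.15 cm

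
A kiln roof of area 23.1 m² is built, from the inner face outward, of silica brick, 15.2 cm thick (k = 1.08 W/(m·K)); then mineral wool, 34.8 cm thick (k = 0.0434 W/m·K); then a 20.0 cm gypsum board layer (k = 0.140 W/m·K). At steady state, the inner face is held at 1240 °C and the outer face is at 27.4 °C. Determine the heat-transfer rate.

Q = 2920 W

Resistance network (inner→outer):
  R_silica brick = L/(kA) = 0.152/(1.08·23.1) = 0.006093 K/W
  R_mineral wool = L/(kA) = 0.348/(0.0434·23.1) = 0.3471 K/W
  R_gypsum board = L/(kA) = 0.200/(0.140·23.1) = 0.06184 K/W
ΣR = 0.006093 + 0.3471 + 0.06184 = 0.4150 K/W
Q = ΔT/ΣR = (1240 °C − 27.4 °C)/0.4150 = 2920 W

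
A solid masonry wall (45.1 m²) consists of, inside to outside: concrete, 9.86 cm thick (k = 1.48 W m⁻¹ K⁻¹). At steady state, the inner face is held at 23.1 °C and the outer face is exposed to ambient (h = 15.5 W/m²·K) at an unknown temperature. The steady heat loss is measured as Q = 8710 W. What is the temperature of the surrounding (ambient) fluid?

Sum the resistances:
  R_concrete = L/(kA) = 0.0986/(1.48·45.1) = 0.001477 K/W
  R_conv,out = 1/(hA) = 1/(15.5·45.1) = 0.001431 K/W
ΣR = 0.002908 K/W
ΔT = Q·ΣR = 8710 × 0.002908 = 25.33 K
Heat flows outward, so T_out = T_in − ΔT = 23.1 − 25.33 = -2.23 °C

T_out = -2.23 °C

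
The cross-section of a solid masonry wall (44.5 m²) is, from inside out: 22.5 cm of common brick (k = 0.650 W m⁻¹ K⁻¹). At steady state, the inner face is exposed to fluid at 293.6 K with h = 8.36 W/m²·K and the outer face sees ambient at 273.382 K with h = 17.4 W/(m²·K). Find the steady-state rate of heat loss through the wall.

Q = 1720 W

Treat each layer as a resistance in series:
  R_conv,in = 1/(hA) = 1/(8.36·44.5) = 0.002688 K/W
  R_common brick = L/(kA) = 0.225/(0.650·44.5) = 0.007779 K/W
  R_conv,out = 1/(hA) = 1/(17.4·44.5) = 0.001291 K/W
ΣR = 0.002688 + 0.007779 + 0.001291 = 0.01176 K/W
Q = ΔT/ΣR = (293.6 K − 273.382 K)/0.01176 = 1720 W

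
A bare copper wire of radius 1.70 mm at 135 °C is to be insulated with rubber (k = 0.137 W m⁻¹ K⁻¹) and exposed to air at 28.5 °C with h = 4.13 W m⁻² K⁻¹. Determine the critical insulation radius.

r_cr = 3.32 cm

For a cylinder, r_cr = k_ins/h = 0.137/4.13 = 0.0332 m = 3.32 cm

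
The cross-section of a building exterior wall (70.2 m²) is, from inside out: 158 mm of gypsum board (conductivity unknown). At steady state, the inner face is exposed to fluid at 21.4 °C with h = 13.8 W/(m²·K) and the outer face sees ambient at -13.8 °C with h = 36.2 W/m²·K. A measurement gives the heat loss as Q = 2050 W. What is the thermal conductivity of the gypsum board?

k = 0.143 W/m·K

ΣR = ΔT/Q = |21.4 − -13.8|/2050 = 0.01717 K/W
Known resistances:
  R_conv,in = 1/(hA) = 1/(13.8·70.2) = 0.001032 K/W
  R_conv,out = 1/(hA) = 1/(36.2·70.2) = 3.935×10^-4 K/W
R_gypsum board = ΣR − ΣR_known = 0.01717 − 0.001425 = 0.01575 K/W
L/(kA) = 0.01575 ⇒ k = 0.158/(0.01575·70.2) = 0.143 W/m·K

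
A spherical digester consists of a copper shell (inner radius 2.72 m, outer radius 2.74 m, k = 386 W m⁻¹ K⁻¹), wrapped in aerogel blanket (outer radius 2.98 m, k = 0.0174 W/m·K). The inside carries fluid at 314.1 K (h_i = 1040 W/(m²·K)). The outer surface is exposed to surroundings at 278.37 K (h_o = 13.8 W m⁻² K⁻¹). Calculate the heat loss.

Series thermal resistances, inner to outer:
  R_conv,in = 1/(4πr²h) = 1/(4π·2.72²·1040) = 1.034×10^-5 K/W
  R_copper = (1/2.72 − 1/2.74)/(4πk) = 0.002684/(4π·386) = 5.532×10^-7 K/W
  R_aerogel blanket = (1/2.74 − 1/2.98)/(4πk) = 0.02939/(4π·0.0174) = 0.1344 K/W
  R_conv,out = 1/(4πr²h) = 1/(4π·2.98²·13.8) = 6.493×10^-4 K/W
ΣR = 1.034×10^-5 + 5.532×10^-7 + 0.1344 + 6.493×10^-4 = 0.1351 K/W
Q = ΔT/ΣR = (314.1 K − 278.37 K)/0.1351 = 264 W

Q = 264 W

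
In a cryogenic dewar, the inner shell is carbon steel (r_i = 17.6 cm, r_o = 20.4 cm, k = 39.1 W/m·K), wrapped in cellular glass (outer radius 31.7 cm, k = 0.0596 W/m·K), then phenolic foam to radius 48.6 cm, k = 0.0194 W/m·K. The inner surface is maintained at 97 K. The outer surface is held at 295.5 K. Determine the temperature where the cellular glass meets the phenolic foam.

Series thermal resistances, inner to outer:
  R_carbon steel = (1/0.176 − 1/0.204)/(4πk) = 0.7799/(4π·39.1) = 0.001587 K/W
  R_cellular glass = (1/0.204 − 1/0.317)/(4πk) = 1.747/(4π·0.0596) = 2.333 K/W
  R_phenolic foam = (1/0.317 − 1/0.486)/(4πk) = 1.097/(4π·0.0194) = 4.500 K/W
ΣR = 0.001587 + 2.333 + 4.500 = 6.835 K/W
Q = ΔT/ΣR = (97 K − 295.5 K)/6.835 = -29.04 W
From the inner boundary to the cellular glass/phenolic foam interface, ΣR_partial = 2.335 K/W.
T_interface = T_in − Q·ΣR_partial = 97 K − (-29.04)(2.335) = 165 K

T = 165 K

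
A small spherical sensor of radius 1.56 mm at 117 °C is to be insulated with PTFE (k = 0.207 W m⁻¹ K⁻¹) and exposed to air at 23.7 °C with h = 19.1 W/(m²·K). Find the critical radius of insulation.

For a sphere, r_cr = 2k_ins/h = 2·0.207/19.1 = 0.0217 m = 2.17 cm

r_cr = 2.17 cm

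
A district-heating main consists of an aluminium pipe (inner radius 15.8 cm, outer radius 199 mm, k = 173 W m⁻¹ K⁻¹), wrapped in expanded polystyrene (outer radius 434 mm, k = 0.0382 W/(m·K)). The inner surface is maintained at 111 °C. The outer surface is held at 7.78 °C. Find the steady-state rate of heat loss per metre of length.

Q' = 31.8 W/m

Series thermal resistances, inner to outer:
  R'_aluminium = ln(0.199/0.158)/(2πk) = 0.2307/(2π·173) = 2.122×10^-4 m·K/W
  R'_expanded polystyrene = ln(0.434/0.199)/(2πk) = 0.7797/(2π·0.0382) = 3.249 m·K/W
ΣR = 2.122×10^-4 + 3.249 = 3.249 m·K/W
Q' = ΔT/ΣR = (111 °C − 7.78 °C)/3.249 = 31.8 W/m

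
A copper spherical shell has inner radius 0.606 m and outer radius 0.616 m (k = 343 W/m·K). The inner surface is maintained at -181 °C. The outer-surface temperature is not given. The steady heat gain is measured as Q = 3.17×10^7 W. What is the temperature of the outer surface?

Series resistances:
  R_copper = (1/0.606 − 1/0.616)/(4πk) = 0.02679/(4π·343) = 6.215×10^-6 K/W
ΣR = 6.215×10^-6 K/W
ΔT = Q·ΣR = 3.17×10^7 × 6.215×10^-6 = 197.0 K
Heat flows inward, so T_out = T_in + ΔT = -181 + 197.0 = 16.0 °C

T_out = 16.0 °C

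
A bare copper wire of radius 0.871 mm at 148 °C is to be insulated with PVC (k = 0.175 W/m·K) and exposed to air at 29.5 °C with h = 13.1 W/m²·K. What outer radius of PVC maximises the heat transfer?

r_cr = 1.34 cm

For a cylinder, r_cr = k_ins/h = 0.175/13.1 = 0.0134 m = 1.34 cm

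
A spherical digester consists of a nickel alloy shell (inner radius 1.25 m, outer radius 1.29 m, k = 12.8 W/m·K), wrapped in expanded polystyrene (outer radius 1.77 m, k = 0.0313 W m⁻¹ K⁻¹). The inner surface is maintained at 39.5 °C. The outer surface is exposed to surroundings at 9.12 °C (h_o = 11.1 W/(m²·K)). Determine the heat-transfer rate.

Q = 56.6 W

Resistance network (inner→outer):
  R_nickel alloy = (1/1.25 − 1/1.29)/(4πk) = 0.02481/(4π·12.8) = 1.542×10^-4 K/W
  R_expanded polystyrene = (1/1.29 − 1/1.77)/(4πk) = 0.2102/(4π·0.0313) = 0.5345 K/W
  R_conv,out = 1/(4πr²h) = 1/(4π·1.77²·11.1) = 0.002288 K/W
ΣR = 1.542×10^-4 + 0.5345 + 0.002288 = 0.5369 K/W
Q = ΔT/ΣR = (39.5 °C − 9.12 °C)/0.5369 = 56.6 W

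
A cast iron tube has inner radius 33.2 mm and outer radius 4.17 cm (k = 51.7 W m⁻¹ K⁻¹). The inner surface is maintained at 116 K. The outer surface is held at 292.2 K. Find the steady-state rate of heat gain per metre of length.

Q' = 251 kW/m

Q' = 2πk·ΔT/ln(r₂/r₁) = 2π × 51.7 × 176.2 / ln(0.0417/0.0332) = 2.51×10^5 W/m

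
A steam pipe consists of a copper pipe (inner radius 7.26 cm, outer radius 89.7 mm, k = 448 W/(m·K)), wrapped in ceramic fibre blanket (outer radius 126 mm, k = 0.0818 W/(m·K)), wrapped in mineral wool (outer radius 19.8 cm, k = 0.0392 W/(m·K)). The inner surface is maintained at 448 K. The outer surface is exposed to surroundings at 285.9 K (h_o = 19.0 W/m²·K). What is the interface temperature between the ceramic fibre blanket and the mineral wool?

Series thermal resistances, inner to outer:
  R'_copper = ln(0.0897/0.0726)/(2πk) = 0.2115/(2π·448) = 7.514×10^-5 m·K/W
  R'_ceramic fibre blanket = ln(0.126/0.0897)/(2πk) = 0.3398/(2π·0.0818) = 0.6612 m·K/W
  R'_mineral wool = ln(0.198/0.126)/(2πk) = 0.4520/(2π·0.0392) = 1.835 m·K/W
  R'_conv,out = 1/(2πr h) = 1/(2π·0.198·19.0) = 0.04231 m·K/W
ΣR = 7.514×10^-5 + 0.6612 + 1.835 + 0.04231 = 2.539 m·K/W
Q' = ΔT/ΣR = (448 K − 285.9 K)/2.539 = 63.84 W/m
From the inner boundary to the ceramic fibre blanket/mineral wool interface, ΣR_partial = 0.6613 m·K/W.
T_interface = T_in − Q'·ΣR_partial = 448 K − (63.84)(0.6613) = 406 K

T = 406 K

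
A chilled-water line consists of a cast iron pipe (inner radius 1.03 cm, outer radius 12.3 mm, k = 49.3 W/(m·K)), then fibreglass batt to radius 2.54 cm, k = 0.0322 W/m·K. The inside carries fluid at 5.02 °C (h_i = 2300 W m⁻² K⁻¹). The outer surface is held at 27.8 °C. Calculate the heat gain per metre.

Treat each layer as a resistance in series:
  R'_conv,in = 1/(2πr h) = 1/(2π·0.0103·2300) = 0.006718 m·K/W
  R'_cast iron = ln(0.0123/0.0103)/(2πk) = 0.1775/(2π·49.3) = 5.729×10^-4 m·K/W
  R'_fibreglass batt = ln(0.0254/0.0123)/(2πk) = 0.7251/(2π·0.0322) = 3.584 m·K/W
ΣR = 0.006718 + 5.729×10^-4 + 3.584 = 3.591 m·K/W
Q' = ΔT/ΣR = (5.02 °C − 27.8 °C)/3.591 = -6.34 W/m
(Negative Q' ⇒ heat flows inward; heat gain = 6.34 W/m.)

Q' = 6.34 W/m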